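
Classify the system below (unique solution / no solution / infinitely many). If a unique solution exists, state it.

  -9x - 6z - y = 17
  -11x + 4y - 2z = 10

Row-reduce:
R1 ← R1 / (-9).
R2 ← R2 + 11·R1.
R2 ← R2 / (47/9).
R1 ← R1 − 1/9·R2.
Rank is 2 with 3 unknowns, leaving z free.

infinitely many solutions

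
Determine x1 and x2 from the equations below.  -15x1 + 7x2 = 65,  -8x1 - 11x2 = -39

Row-reduce the augmented matrix:
R1 ← R1 / (-15).
R2 ← R2 + 8·R1.
R2 ← R2 / (-221/15).
R1 ← R1 + 7/15·R2.
Reading off the reduced rows gives x1 = -2, x2 = 5.

x1 = -2, x2 = 5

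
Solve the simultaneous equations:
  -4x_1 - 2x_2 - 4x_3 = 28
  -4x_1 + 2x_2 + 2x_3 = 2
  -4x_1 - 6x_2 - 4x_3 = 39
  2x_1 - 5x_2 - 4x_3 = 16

Row-reduce:
R1 ← R1 / (-4).
R2 ← R2 + 4·R1.
R3 ← R3 + 4·R1.
R4 ← R4 − 2·R1.
R2 ← R2 / (4).
R1 ← R1 − 1/2·R2.
R3 ← R3 + 4·R2.
R4 ← R4 + 6·R2.
R3 ← R3 / (6).
R1 ← R1 − 1/4·R3.
R2 ← R2 − 3/2·R3.
R4 ← R4 − 3·R3.
Row 4 reduces to 0 = -3/2, a contradiction. The system is inconsistent.

no solution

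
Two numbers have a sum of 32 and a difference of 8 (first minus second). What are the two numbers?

Let x = first number, y = second number.
  x + y = 32
  x - y = 8
Row-reduce the augmented matrix:
R2 ← R2 − 1·R1.
R2 ← R2 / (-2).
R1 ← R1 − 1·R2.
Reading off the reduced rows gives x = 20, y = 12.

first number: 20, second number: 12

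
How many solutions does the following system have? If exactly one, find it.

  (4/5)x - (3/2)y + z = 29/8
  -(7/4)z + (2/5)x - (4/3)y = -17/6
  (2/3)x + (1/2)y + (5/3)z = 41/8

x = 5/2, y = 1/4, z = 2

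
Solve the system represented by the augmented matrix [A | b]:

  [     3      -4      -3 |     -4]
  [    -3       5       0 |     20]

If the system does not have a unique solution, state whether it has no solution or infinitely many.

Row-reduce:
R1 ← R1 / (3).
R2 ← R2 + 3·R1.
R1 ← R1 + 4/3·R2.
Rank is 2 with 3 unknowns, leaving x_3 free.

infinitely many solutions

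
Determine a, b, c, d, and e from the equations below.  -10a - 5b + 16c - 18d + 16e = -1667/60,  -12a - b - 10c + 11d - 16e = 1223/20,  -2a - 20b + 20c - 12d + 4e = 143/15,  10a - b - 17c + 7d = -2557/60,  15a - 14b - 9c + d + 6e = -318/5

Row-reduce the augmented matrix:
R1 ← R1 / (-10).
R2 ← R2 + 12·R1.
R3 ← R3 + 2·R1.
R4 ← R4 − 10·R1.
R5 ← R5 − 15·R1.
R2 ← R2 / (5).
R1 ← R1 − 1/2·R2.
R3 ← R3 + 19·R2.
R4 ← R4 + 6·R2.
R5 ← R5 + 43/2·R2.
R3 ← R3 / (-2354/25).
R1 ← R1 − 33/25·R3.
R2 ← R2 + 146/25·R3.
R4 ← R4 + 901/25·R3.
R5 ← R5 + 2764/25·R3.
R4 ← R4 / (-37853/2354).
R1 ← R1 − 17/107·R4.
R2 ← R2 + 756/1177·R4.
R3 ← R3 + 2887/2354·R4.
R5 ← R5 + 50407/2354·R4.
R5 ← R5 / (73116/37853).
R1 ← R1 − 11342/37853·R5.
R2 ← R2 − 8396/37853·R5.
R3 ← R3 + 17716/37853·R5.
R4 ← R4 + 58028/37853·R5.
Reading off the reduced rows gives a = -5/3, b = 1/4, c = 5/2, d = 12/5, e = -5/2.

a = -5/3, b = 1/4, c = 5/2, d = 12/5, e = -5/2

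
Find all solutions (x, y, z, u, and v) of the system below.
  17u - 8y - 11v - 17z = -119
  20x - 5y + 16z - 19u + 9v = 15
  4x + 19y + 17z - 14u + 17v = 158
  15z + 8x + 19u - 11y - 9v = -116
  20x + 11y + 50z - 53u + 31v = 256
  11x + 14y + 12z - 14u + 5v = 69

Row-reduce:
Swap R1 and R2.
R1 ← R1 / (20).
R3 ← R3 − 4·R1.
R4 ← R4 − 8·R1.
R5 ← R5 − 20·R1.
R6 ← R6 − 11·R1.
R2 ← R2 / (-8).
R1 ← R1 + 1/4·R2.
R3 ← R3 − 20·R2.
R4 ← R4 + 9·R2.
R5 ← R5 − 16·R2.
R6 ← R6 − 67/4·R2.
R3 ← R3 / (-287/10).
R1 ← R1 − 213/160·R3.
R2 ← R2 − 17/8·R3.
R4 ← R4 − 1109/40·R3.
R6 ← R6 + 5183/160·R3.
R4 ← R4 / (22201/574).
R1 ← R1 − 39/2296·R4.
R2 ← R2 − 153/574·R4.
R3 ← R3 + 323/287·R4.
R6 ← R6 + 10133/2296·R4.
Swap R5 and R6.
R5 ← R5 / (-1861279/177608).
R1 ← R1 − 40589/177608·R5.
R2 ← R2 − 12160/22201·R5.
R3 ← R3 − 3387/44402·R5.
R4 ← R4 + 13899/44402·R5.
Row 6 reduces to 0 = 3, a contradiction. The system is inconsistent.

no solution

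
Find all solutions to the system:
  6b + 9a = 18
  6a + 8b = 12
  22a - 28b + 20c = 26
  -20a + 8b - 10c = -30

no solution

Row-reduce:
R1 ← R1 / (9).
R2 ← R2 − 6·R1.
R3 ← R3 − 22·R1.
R4 ← R4 + 20·R1.
R2 ← R2 / (4).
R1 ← R1 − 2/3·R2.
R3 ← R3 + 128/3·R2.
R4 ← R4 − 64/3·R2.
R3 ← R3 / (20).
R4 ← R4 + 10·R3.
Row 4 reduces to 0 = 1, a contradiction. The system is inconsistent.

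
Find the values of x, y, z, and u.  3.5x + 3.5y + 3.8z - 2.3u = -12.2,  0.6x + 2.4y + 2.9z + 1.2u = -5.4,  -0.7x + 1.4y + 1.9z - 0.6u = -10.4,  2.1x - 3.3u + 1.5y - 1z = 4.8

Row-reduce the augmented matrix:
R1 ← R1 / (7/2).
R2 ← R2 − 3/5·R1.
R3 ← R3 + 7/10·R1.
R4 ← R4 − 21/10·R1.
R2 ← R2 / (9/5).
R1 ← R1 − 1·R2.
R3 ← R3 − 21/10·R2.
R4 ← R4 + 3/5·R2.
R3 ← R3 / (11/300).
R1 ← R1 + 103/630·R3.
R2 ← R2 − 787/630·R3.
R4 ← R4 + 2657/1050·R3.
R4 ← R4 / (-78119/385).
R1 ← R1 + 3364/231·R4.
R2 ← R2 − 23185/231·R4.
R3 ← R3 + 876/11·R4.
Reading off the reduced rows gives x = 2, y = 3, z = -6, u = 3.

x = 2, y = 3, z = -6, u = 3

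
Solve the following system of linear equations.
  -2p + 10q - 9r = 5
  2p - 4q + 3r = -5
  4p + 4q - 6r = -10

infinitely many solutions

Row-reduce:
R1 ← R1 / (-2).
R2 ← R2 − 2·R1.
R3 ← R3 − 4·R1.
R2 ← R2 / (6).
R1 ← R1 + 5·R2.
R3 ← R3 − 24·R2.
Rank is 2 with 3 unknowns, leaving r free.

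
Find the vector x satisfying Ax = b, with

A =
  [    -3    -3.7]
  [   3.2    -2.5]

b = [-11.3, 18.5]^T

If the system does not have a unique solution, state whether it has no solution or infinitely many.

Row-reduce the augmented matrix:
R1 ← R1 / (-3).
R2 ← R2 − 16/5·R1.
R2 ← R2 / (-967/150).
R1 ← R1 − 37/30·R2.
Reading off the reduced rows gives x_1 = 5, x_2 = -1.

x_1 = 5, x_2 = -1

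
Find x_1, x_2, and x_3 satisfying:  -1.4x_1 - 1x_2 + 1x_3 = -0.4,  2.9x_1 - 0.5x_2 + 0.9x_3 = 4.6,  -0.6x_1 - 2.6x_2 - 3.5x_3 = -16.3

Row-reduce the augmented matrix:
R1 ← R1 / (-7/5).
R2 ← R2 − 29/10·R1.
R3 ← R3 + 3/5·R1.
R2 ← R2 / (-18/7).
R1 ← R1 − 5/7·R2.
R3 ← R3 + 76/35·R2.
R3 ← R3 / (-2897/450).
R1 ← R1 − 1/9·R3.
R2 ← R2 + 52/45·R3.
Reading off the reduced rows gives x_1 = 1, x_2 = 2, x_3 = 3.

x_1 = 1, x_2 = 2, x_3 = 3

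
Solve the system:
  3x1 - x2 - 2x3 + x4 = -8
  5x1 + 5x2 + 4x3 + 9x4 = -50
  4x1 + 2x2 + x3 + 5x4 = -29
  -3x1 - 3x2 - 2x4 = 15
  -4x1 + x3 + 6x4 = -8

Row-reduce the augmented matrix:
R1 ← R1 / (3).
R2 ← R2 − 5·R1.
R3 ← R3 − 4·R1.
R4 ← R4 + 3·R1.
R5 ← R5 + 4·R1.
R2 ← R2 / (20/3).
R1 ← R1 + 1/3·R2.
R3 ← R3 − 10/3·R2.
R4 ← R4 + 4·R2.
R5 ← R5 + 4/3·R2.
Swap R3 and R4.
R3 ← R3 / (12/5).
R1 ← R1 + 3/10·R3.
R2 ← R2 − 11/10·R3.
R5 ← R5 + 1/5·R3.
Swap R4 and R5.
R4 ← R4 / (109/12).
R1 ← R1 − 9/8·R4.
R2 ← R2 + 11/24·R4.
R3 ← R3 − 17/12·R4.
R5 reduces to 0 = 0, so the extra equation is consistent.
Reading off the reduced rows gives x1 = -3, x2 = 0, x3 = -2, x4 = -3.

x1 = -3, x2 = 0, x3 = -2, x4 = -3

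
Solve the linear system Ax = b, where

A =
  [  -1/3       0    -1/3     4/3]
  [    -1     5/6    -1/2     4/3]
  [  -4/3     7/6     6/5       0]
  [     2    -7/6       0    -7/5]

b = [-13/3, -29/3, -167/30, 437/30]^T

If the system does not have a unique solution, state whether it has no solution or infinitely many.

Row-reduce the augmented matrix:
R1 ← R1 / (-1/3).
R2 ← R2 + 1·R1.
R3 ← R3 + 4/3·R1.
R4 ← R4 − 2·R1.
R2 ← R2 / (5/6).
R3 ← R3 − 7/6·R2.
R4 ← R4 + 7/6·R2.
R3 ← R3 / (11/6).
R1 ← R1 − 1·R3.
R2 ← R2 − 3/5·R3.
R4 ← R4 + 13/10·R3.
R4 ← R4 / (1429/825).
R1 ← R1 + 172/55·R4.
R2 ← R2 + 736/275·R4.
R3 ← R3 + 48/55·R4.
Reading off the reduced rows gives x_1 = 6, x_2 = -1, x_3 = 3, x_4 = -1.

x_1 = 6, x_2 = -1, x_3 = 3, x_4 = -1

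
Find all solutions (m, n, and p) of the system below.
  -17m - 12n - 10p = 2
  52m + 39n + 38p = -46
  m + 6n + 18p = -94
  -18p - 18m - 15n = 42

m = 2, n = 2, p = -6

Row-reduce the augmented matrix:
R1 ← R1 / (-17).
R2 ← R2 − 52·R1.
R3 ← R3 − 1·R1.
R4 ← R4 + 18·R1.
R2 ← R2 / (39/17).
R1 ← R1 − 12/17·R2.
R3 ← R3 − 90/17·R2.
R4 ← R4 + 39/17·R2.
R3 ← R3 / (4/13).
R1 ← R1 + 22/13·R3.
R2 ← R2 − 42/13·R3.
R4 reduces to 0 = 0, so the extra equation is consistent.
Reading off the reduced rows gives m = 2, n = 2, p = -6.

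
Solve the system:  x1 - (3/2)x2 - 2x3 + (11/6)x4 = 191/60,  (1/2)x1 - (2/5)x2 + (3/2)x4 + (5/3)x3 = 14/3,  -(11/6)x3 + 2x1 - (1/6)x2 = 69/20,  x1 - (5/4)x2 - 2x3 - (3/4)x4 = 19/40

Row-reduce the augmented matrix:
R2 ← R2 − 1/2·R1.
R3 ← R3 − 2·R1.
R4 ← R4 − 1·R1.
R2 ← R2 / (7/20).
R1 ← R1 + 3/2·R2.
R3 ← R3 − 17/6·R2.
R4 ← R4 − 1/4·R2.
R3 ← R3 / (-2447/126).
R1 ← R1 − 66/7·R3.
R2 ← R2 − 160/21·R3.
R4 ← R4 + 40/21·R3.
R4 ← R4 / (-15983/7341).
R1 ← R1 − 1913/7341·R4.
R2 ← R2 + 3975/2447·R4.
R3 ← R3 − 1057/2447·R4.
Reading off the reduced rows gives x1 = 13/5, x2 = -1/2, x3 = 1, x4 = 1.

x1 = 13/5, x2 = -1/2, x3 = 1, x4 = 1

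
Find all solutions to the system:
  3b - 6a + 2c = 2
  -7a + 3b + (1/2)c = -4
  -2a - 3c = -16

no solution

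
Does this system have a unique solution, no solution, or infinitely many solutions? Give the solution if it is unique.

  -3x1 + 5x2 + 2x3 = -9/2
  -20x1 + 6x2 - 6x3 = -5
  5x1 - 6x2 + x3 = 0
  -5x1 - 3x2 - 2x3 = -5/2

Row-reduce the augmented matrix:
R1 ← R1 / (-3).
R2 ← R2 + 20·R1.
R3 ← R3 − 5·R1.
R4 ← R4 + 5·R1.
R2 ← R2 / (-82/3).
R1 ← R1 + 5/3·R2.
R3 ← R3 − 7/3·R2.
R4 ← R4 + 34/3·R2.
R3 ← R3 / (110/41).
R1 ← R1 − 21/41·R3.
R2 ← R2 − 29/41·R3.
R4 ← R4 − 110/41·R3.
R4 reduces to 0 = 0, so the extra equation is consistent.
Reading off the reduced rows gives x1 = 1, x2 = 1/2, x3 = -2.

x1 = 1, x2 = 1/2, x3 = -2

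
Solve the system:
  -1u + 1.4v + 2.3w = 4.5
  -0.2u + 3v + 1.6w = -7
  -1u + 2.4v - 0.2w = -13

Row-reduce the augmented matrix:
R1 ← R1 / (-1).
R2 ← R2 + 1/5·R1.
R3 ← R3 + 1·R1.
R2 ← R2 / (68/25).
R1 ← R1 + 7/5·R2.
R3 ← R3 − 1·R2.
R3 ← R3 / (-397/136).
R1 ← R1 + 233/136·R3.
R2 ← R2 − 57/136·R3.
Reading off the reduced rows gives u = 0, v = -5, w = 5.

u = 0, v = -5, w = 5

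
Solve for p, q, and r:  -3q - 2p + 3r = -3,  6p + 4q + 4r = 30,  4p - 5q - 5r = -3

p = 3, q = 1, r = 2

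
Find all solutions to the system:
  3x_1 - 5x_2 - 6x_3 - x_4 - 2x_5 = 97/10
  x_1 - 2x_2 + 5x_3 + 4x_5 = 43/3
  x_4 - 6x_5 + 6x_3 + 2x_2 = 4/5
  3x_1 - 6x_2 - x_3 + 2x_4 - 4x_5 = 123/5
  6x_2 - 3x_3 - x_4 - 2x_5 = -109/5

Row-reduce the augmented matrix:
R1 ← R1 / (3).
R2 ← R2 − 1·R1.
R4 ← R4 − 3·R1.
R2 ← R2 / (-1/3).
R1 ← R1 + 5/3·R2.
R3 ← R3 − 2·R2.
R4 ← R4 + 1·R2.
R5 ← R5 − 6·R2.
R3 ← R3 / (48).
R1 ← R1 + 37·R3.
R2 ← R2 + 21·R3.
R4 ← R4 + 16·R3.
R5 ← R5 − 123·R3.
R4 ← R4 / (3).
R1 ← R1 − 5/16·R4.
R2 ← R2 − 5/16·R4.
R3 ← R3 − 1/16·R4.
R5 ← R5 + 43/16·R4.
R5 ← R5 / (643/36).
R1 ← R1 + 221/36·R5.
R2 ← R2 + 125/36·R5.
R3 ← R3 − 23/36·R5.
R4 ← R4 + 26/9·R5.
Reading off the reduced rows gives x_1 = 7/3, x_2 = -5/2, x_3 = 1, x_4 = 14/5, x_5 = 1/2.

x_1 = 7/3, x_2 = -5/2, x_3 = 1, x_4 = 14/5, x_5 = 1/2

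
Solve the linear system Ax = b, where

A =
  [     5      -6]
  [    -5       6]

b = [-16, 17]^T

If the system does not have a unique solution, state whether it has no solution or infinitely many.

Row-reduce:
R1 ← R1 / (5).
R2 ← R2 + 5·R1.
Row 2 reduces to 0 = 1, a contradiction. The system is inconsistent.

no solution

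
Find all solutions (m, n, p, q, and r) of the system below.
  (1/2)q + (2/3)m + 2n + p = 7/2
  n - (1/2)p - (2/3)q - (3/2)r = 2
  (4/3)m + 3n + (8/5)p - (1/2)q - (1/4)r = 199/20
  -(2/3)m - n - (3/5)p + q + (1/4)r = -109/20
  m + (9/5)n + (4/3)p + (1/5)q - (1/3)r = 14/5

no solution

Row-reduce:
R1 ← R1 / (2/3).
R3 ← R3 − 4/3·R1.
R4 ← R4 + 2/3·R1.
R5 ← R5 − 1·R1.
R1 ← R1 − 3·R2.
R3 ← R3 + 1·R2.
R4 ← R4 − 1·R2.
R5 ← R5 + 6/5·R2.
R3 ← R3 / (-9/10).
R1 ← R1 − 3·R3.
R2 ← R2 + 1/2·R3.
R4 ← R4 − 9/10·R3.
R5 ← R5 + 23/30·R3.
Swap R4 and R5.
R4 ← R4 / (803/1620).
R1 ← R1 + 161/36·R4.
R2 ← R2 − 29/54·R4.
R3 ← R3 − 65/27·R4.
Row 5 reduces to 0 = 1, a contradiction. The system is inconsistent.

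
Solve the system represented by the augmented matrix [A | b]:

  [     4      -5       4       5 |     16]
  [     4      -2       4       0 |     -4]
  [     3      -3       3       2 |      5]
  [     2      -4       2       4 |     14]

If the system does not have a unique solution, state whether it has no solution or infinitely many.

infinitely many solutions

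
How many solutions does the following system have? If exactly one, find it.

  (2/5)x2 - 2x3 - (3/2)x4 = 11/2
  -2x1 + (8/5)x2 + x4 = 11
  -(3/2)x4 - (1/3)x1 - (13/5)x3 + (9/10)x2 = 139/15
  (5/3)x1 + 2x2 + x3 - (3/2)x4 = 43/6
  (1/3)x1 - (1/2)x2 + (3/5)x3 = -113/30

Row-reduce the augmented matrix:
Swap R1 and R2.
R1 ← R1 / (-2).
R3 ← R3 + 1/3·R1.
R4 ← R4 − 5/3·R1.
R5 ← R5 − 1/3·R1.
R2 ← R2 / (2/5).
R1 ← R1 + 4/5·R2.
R3 ← R3 − 19/30·R2.
R4 ← R4 − 10/3·R2.
R5 ← R5 + 7/30·R2.
R3 ← R3 / (17/30).
R1 ← R1 + 4·R3.
R2 ← R2 + 5·R3.
R4 ← R4 − 53/3·R3.
R5 ← R5 + 17/30·R3.
R4 ← R4 / (-41/4).
R1 ← R1 − 3/2·R4.
R2 ← R2 − 5/2·R4.
R3 ← R3 − 5/4·R4.
R5 reduces to 0 = 0, so the extra equation is consistent.
Reading off the reduced rows gives x1 = -2, x2 = 5, x3 = -1, x4 = -1.

x1 = -2, x2 = 5, x3 = -1, x4 = -1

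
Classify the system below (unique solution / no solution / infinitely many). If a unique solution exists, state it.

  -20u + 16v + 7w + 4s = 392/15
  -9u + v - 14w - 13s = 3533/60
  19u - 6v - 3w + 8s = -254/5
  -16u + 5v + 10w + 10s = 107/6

u = -3, v = -6/5, w = -5/3, s = -3/4

Row-reduce the augmented matrix:
R1 ← R1 / (-20).
R2 ← R2 + 9·R1.
R3 ← R3 − 19·R1.
R4 ← R4 + 16·R1.
R2 ← R2 / (-31/5).
R1 ← R1 + 4/5·R2.
R3 ← R3 − 46/5·R2.
R4 ← R4 + 39/5·R2.
R3 ← R3 / (-2703/124).
R1 ← R1 − 231/124·R3.
R2 ← R2 − 343/124·R3.
R4 ← R4 − 3221/124·R3.
R4 ← R4 / (11993/901).
R1 ← R1 − 758/901·R4.
R2 ← R2 − 989/901·R4.
R3 ← R3 − 420/901·R4.
Reading off the reduced rows gives u = -3, v = -6/5, w = -5/3, s = -3/4.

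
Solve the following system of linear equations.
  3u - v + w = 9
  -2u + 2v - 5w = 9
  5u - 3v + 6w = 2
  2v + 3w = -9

Row-reduce:
R1 ← R1 / (3).
R2 ← R2 + 2·R1.
R3 ← R3 − 5·R1.
R2 ← R2 / (4/3).
R1 ← R1 + 1/3·R2.
R3 ← R3 + 4/3·R2.
R4 ← R4 − 2·R2.
Swap R3 and R4.
R3 ← R3 / (19/2).
R1 ← R1 + 3/4·R3.
R2 ← R2 + 13/4·R3.
Row 4 reduces to 0 = 2, a contradiction. The system is inconsistent.

no solution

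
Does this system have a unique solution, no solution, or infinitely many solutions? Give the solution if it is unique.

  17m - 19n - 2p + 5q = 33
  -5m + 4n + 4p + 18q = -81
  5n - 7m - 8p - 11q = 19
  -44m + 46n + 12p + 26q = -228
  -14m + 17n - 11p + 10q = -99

Row-reduce the augmented matrix:
R1 ← R1 / (17).
R2 ← R2 + 5·R1.
R3 ← R3 + 7·R1.
R4 ← R4 + 44·R1.
R5 ← R5 + 14·R1.
R2 ← R2 / (-27/17).
R1 ← R1 + 19/17·R2.
R3 ← R3 + 48/17·R2.
R4 ← R4 + 54/17·R2.
R5 ← R5 − 23/17·R2.
R3 ← R3 / (-134/9).
R1 ← R1 + 68/27·R3.
R2 ← R2 + 58/27·R3.
R5 ← R5 + 263/27·R3.
Swap R4 and R5.
R4 ← R4 / (11899/201).
R1 ← R1 + 1214/201·R4.
R2 ← R2 + 1201/201·R4.
R3 ← R3 − 196/67·R4.
R5 reduces to 0 = 0, so the extra equation is consistent.
Reading off the reduced rows gives m = 1, n = -2, p = 1, q = -4.

m = 1, n = -2, p = 1, q = -4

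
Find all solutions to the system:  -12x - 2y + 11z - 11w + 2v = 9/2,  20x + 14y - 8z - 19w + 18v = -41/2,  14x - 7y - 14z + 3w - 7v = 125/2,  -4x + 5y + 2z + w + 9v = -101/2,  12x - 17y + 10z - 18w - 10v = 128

x = 1, y = -3, z = -1, w = -5/2, v = -3

Row-reduce the augmented matrix:
R1 ← R1 / (-12).
R2 ← R2 − 20·R1.
R3 ← R3 − 14·R1.
R4 ← R4 + 4·R1.
R5 ← R5 − 12·R1.
R2 ← R2 / (32/3).
R1 ← R1 − 1/6·R2.
R3 ← R3 + 28/3·R2.
R4 ← R4 − 17/3·R2.
R5 ← R5 + 19·R2.
R3 ← R3 / (63/8).
R1 ← R1 + 69/64·R3.
R2 ← R2 − 31/32·R3.
R4 ← R4 + 229/32·R3.
R5 ← R5 − 1261/32·R3.
R4 ← R4 / (-7117/504).
R1 ← R1 + 1451/336·R4.
R2 ← R2 − 871/504·R4.
R3 ← R3 + 340/63·R4.
R5 ← R5 − 59053/504·R4.
R5 ← R5 / (289051/7117).
R1 ← R1 + 11078/7117·R5.
R2 ← R2 − 10445/7117·R5.
R3 ← R3 + 13792/7117·R5.
R4 ← R4 + 4900/7117·R5.
Reading off the reduced rows gives x = 1, y = -3, z = -1, w = -5/2, v = -3.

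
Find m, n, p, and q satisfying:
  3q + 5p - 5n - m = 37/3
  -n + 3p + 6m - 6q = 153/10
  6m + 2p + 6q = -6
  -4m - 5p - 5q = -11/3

Row-reduce the augmented matrix:
R1 ← R1 / (-1).
R2 ← R2 − 6·R1.
R3 ← R3 − 6·R1.
R4 ← R4 + 4·R1.
R2 ← R2 / (-31).
R1 ← R1 − 5·R2.
R3 ← R3 + 30·R2.
R4 ← R4 − 20·R2.
R3 ← R3 / (2/31).
R1 ← R1 − 10/31·R3.
R2 ← R2 + 33/31·R3.
R4 ← R4 + 115/31·R3.
R4 ← R4 / (703).
R1 ← R1 + 63·R4.
R2 ← R2 − 204·R4.
R3 ← R3 − 192·R4.
Reading off the reduced rows gives m = -1/3, n = -4/5, p = 5/2, q = -3/2.

m = -1/3, n = -4/5, p = 5/2, q = -3/2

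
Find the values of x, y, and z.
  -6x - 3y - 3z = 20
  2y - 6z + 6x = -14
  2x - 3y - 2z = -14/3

Row-reduce the augmented matrix:
R1 ← R1 / (-6).
R2 ← R2 − 6·R1.
R3 ← R3 − 2·R1.
R2 ← R2 / (-1).
R1 ← R1 − 1/2·R2.
R3 ← R3 + 4·R2.
R3 ← R3 / (33).
R1 ← R1 + 4·R3.
R2 ← R2 − 9·R3.
Reading off the reduced rows gives x = -3, y = 0, z = -2/3.

x = -3, y = 0, z = -2/3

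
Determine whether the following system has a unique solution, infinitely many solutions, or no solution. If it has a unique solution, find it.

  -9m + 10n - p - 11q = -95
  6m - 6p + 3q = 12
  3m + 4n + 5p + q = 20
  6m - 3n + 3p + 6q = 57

no solution

Row-reduce:
R1 ← R1 / (-9).
R2 ← R2 − 6·R1.
R3 ← R3 − 3·R1.
R4 ← R4 − 6·R1.
R2 ← R2 / (20/3).
R1 ← R1 + 10/9·R2.
R3 ← R3 − 22/3·R2.
R4 ← R4 − 11/3·R2.
R3 ← R3 / (12).
R1 ← R1 + 1·R3.
R2 ← R2 + 1·R3.
R4 ← R4 − 6·R3.
Row 4 reduces to 0 = -1/2, a contradiction. The system is inconsistent.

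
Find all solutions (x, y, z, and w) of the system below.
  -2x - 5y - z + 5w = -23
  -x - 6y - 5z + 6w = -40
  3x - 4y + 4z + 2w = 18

infinitely many solutions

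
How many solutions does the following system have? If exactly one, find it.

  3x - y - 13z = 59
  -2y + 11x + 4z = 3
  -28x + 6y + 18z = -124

Row-reduce:
R1 ← R1 / (3).
R2 ← R2 − 11·R1.
R3 ← R3 + 28·R1.
R2 ← R2 / (5/3).
R1 ← R1 + 1/3·R2.
R3 ← R3 + 10/3·R2.
Rank is 2 with 3 unknowns, leaving z free.

infinitely many solutions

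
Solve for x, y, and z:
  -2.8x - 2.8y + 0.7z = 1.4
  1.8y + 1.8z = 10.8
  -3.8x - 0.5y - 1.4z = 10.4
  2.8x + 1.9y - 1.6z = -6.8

x = -4, y = 4, z = 2

Row-reduce the augmented matrix:
R1 ← R1 / (-14/5).
R3 ← R3 + 19/5·R1.
R4 ← R4 − 14/5·R1.
R2 ← R2 / (9/5).
R1 ← R1 − 1·R2.
R3 ← R3 − 33/10·R2.
R4 ← R4 + 9/10·R2.
R3 ← R3 / (-113/20).
R1 ← R1 + 5/4·R3.
R2 ← R2 − 1·R3.
R4 reduces to 0 = 0, so the extra equation is consistent.
Reading off the reduced rows gives x = -4, y = 4, z = 2.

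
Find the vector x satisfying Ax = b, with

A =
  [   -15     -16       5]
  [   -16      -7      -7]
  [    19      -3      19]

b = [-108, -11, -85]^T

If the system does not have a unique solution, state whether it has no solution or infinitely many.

x_1 = 2, x_2 = 3, x_3 = -6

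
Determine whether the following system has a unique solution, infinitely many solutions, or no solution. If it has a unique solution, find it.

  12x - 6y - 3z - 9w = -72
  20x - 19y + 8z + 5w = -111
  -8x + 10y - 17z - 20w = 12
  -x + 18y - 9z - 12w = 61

x = -1, y = 5, z = -2, w = 4

Row-reduce the augmented matrix:
R1 ← R1 / (12).
R2 ← R2 − 20·R1.
R3 ← R3 + 8·R1.
R4 ← R4 + 1·R1.
R2 ← R2 / (-9).
R1 ← R1 + 1/2·R2.
R3 ← R3 − 6·R2.
R4 ← R4 − 35/2·R2.
R3 ← R3 / (-31/3).
R1 ← R1 + 35/36·R3.
R2 ← R2 + 13/9·R3.
R4 ← R4 − 577/36·R3.
R4 ← R4 / (805/124).
R1 ← R1 + 83/124·R4.
R2 ← R2 + 14/31·R4.
R3 ← R3 − 38/31·R4.
Reading off the reduced rows gives x = -1, y = 5, z = -2, w = 4.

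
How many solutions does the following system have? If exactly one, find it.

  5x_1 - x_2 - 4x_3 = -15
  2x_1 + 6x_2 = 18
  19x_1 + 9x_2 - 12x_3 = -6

no solution

Row-reduce:
R1 ← R1 / (5).
R2 ← R2 − 2·R1.
R3 ← R3 − 19·R1.
R2 ← R2 / (32/5).
R1 ← R1 + 1/5·R2.
R3 ← R3 − 64/5·R2.
Row 3 reduces to 0 = 3, a contradiction. The system is inconsistent.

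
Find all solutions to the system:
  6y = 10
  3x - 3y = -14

Row-reduce the augmented matrix:
Swap R1 and R2.
R1 ← R1 / (3).
R2 ← R2 / (6).
R1 ← R1 + 1·R2.
Reading off the reduced rows gives x = -3, y = 5/3.

x = -3, y = 5/3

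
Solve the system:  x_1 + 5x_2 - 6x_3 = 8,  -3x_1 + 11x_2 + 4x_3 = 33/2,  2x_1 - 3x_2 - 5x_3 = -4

no solution

Row-reduce:
R2 ← R2 + 3·R1.
R3 ← R3 − 2·R1.
R2 ← R2 / (26).
R1 ← R1 − 5·R2.
R3 ← R3 + 13·R2.
Row 3 reduces to 0 = 1/4, a contradiction. The system is inconsistent.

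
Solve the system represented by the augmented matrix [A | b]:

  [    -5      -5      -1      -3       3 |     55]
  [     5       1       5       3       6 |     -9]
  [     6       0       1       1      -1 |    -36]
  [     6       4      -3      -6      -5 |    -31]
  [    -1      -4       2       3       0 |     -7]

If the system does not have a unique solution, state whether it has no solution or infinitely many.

x_1 = -4, x_2 = -1, x_3 = -3, x_4 = -3, x_5 = 6

Row-reduce the augmented matrix:
R1 ← R1 / (-5).
R2 ← R2 − 5·R1.
R3 ← R3 − 6·R1.
R4 ← R4 − 6·R1.
R5 ← R5 + 1·R1.
R2 ← R2 / (-4).
R1 ← R1 − 1·R2.
R3 ← R3 + 6·R2.
R4 ← R4 + 2·R2.
R5 ← R5 + 3·R2.
R3 ← R3 / (-31/5).
R1 ← R1 − 6/5·R3.
R2 ← R2 + 1·R3.
R4 ← R4 + 31/5·R3.
R5 ← R5 + 4/5·R3.
R4 ← R4 / (-7).
R1 ← R1 − 3/31·R4.
R2 ← R2 − 13/31·R4.
R3 ← R3 − 13/31·R4.
R5 ← R5 − 122/31·R4.
R5 ← R5 / (-2719/868).
R1 ← R1 + 339/868·R5.
R2 ← R2 + 167/868·R5.
R3 ← R3 − 893/434·R5.
R4 ← R4 + 5/7·R5.
Reading off the reduced rows gives x_1 = -4, x_2 = -1, x_3 = -3, x_4 = -3, x_5 = 6.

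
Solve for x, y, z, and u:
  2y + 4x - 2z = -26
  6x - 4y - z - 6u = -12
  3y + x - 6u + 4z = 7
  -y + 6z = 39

x = -2, y = -3, z = 6, u = 1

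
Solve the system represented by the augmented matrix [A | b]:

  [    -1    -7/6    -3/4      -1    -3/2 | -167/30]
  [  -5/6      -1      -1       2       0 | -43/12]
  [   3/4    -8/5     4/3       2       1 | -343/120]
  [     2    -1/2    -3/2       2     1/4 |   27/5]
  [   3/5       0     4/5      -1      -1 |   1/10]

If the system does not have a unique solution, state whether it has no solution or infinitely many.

x_1 = 5/2, x_2 = 5/2, x_3 = -1, x_4 = 0, x_5 = 3/5

Row-reduce the augmented matrix:
R1 ← R1 / (-1).
R2 ← R2 + 5/6·R1.
R3 ← R3 − 3/4·R1.
R4 ← R4 − 2·R1.
R5 ← R5 − 3/5·R1.
R2 ← R2 / (-1/36).
R1 ← R1 − 7/6·R2.
R3 ← R3 + 99/40·R2.
R4 ← R4 + 17/6·R2.
R5 ← R5 + 7/10·R2.
R3 ← R3 / (2051/60).
R1 ← R1 + 15·R3.
R2 ← R2 − 27/2·R3.
R4 ← R4 − 141/4·R3.
R5 ← R5 − 49/5·R3.
R4 ← R4 / (-61451/2051).
R1 ← R1 − 20040/2051·R4.
R2 ← R2 + 5730/2051·R4.
R3 ← R3 + 15072/2051·R4.
R5 ← R5 + 1441/1465·R4.
R5 ← R5 / (-88187/94540).
R1 ← R1 − 438/4727·R5.
R2 ← R2 − 4335/9454·R5.
R3 ← R3 − 2286/4727·R5.
R4 ← R4 − 9637/18908·R5.
Reading off the reduced rows gives x_1 = 5/2, x_2 = 5/2, x_3 = -1, x_4 = 0, x_5 = 3/5.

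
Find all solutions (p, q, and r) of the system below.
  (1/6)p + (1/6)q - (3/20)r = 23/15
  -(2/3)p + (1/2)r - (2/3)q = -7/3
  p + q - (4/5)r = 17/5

Row-reduce:
R1 ← R1 / (1/6).
R2 ← R2 + 2/3·R1.
R3 ← R3 − 1·R1.
R2 ← R2 / (-1/10).
R1 ← R1 + 9/10·R2.
R3 ← R3 − 1/10·R2.
Row 3 reduces to 0 = -2, a contradiction. The system is inconsistent.

no solution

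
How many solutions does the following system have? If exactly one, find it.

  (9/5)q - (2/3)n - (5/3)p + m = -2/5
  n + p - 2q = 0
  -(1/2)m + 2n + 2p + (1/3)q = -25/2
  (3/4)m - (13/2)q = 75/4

infinitely many solutions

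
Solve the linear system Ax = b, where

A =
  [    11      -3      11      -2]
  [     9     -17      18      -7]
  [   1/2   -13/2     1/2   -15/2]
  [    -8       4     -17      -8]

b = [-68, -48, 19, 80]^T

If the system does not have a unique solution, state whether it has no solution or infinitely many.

no solution

Row-reduce:
R1 ← R1 / (11).
R2 ← R2 − 9·R1.
R3 ← R3 − 1/2·R1.
R4 ← R4 + 8·R1.
R2 ← R2 / (-160/11).
R1 ← R1 + 3/11·R2.
R3 ← R3 + 70/11·R2.
R4 ← R4 − 20/11·R2.
R3 ← R3 / (-63/16).
R1 ← R1 − 133/160·R3.
R2 ← R2 + 99/160·R3.
R4 ← R4 + 63/8·R3.
Row 4 reduces to 0 = -6, a contradiction. The system is inconsistent.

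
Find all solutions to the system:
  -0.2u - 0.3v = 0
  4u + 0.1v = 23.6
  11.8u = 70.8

Row-reduce the augmented matrix:
R1 ← R1 / (-1/5).
R2 ← R2 − 4·R1.
R3 ← R3 − 59/5·R1.
R2 ← R2 / (-59/10).
R1 ← R1 − 3/2·R2.
R3 ← R3 + 177/10·R2.
R3 reduces to 0 = 0, so the extra equation is consistent.
Reading off the reduced rows gives u = 6, v = -4.

u = 6, v = -4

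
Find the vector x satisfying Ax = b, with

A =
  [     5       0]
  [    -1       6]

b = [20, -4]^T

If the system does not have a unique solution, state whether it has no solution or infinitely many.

Row-reduce the augmented matrix:
R1 ← R1 / (5).
R2 ← R2 + 1·R1.
R2 ← R2 / (6).
Reading off the reduced rows gives x_1 = 4, x_2 = 0.

x_1 = 4, x_2 = 0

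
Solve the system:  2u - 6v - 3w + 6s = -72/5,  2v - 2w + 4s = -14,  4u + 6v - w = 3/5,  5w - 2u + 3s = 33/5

u = 3/2, v = -2/5, w = 3, s = -9/5

Row-reduce the augmented matrix:
R1 ← R1 / (2).
R3 ← R3 − 4·R1.
R4 ← R4 + 2·R1.
R2 ← R2 / (2).
R1 ← R1 + 3·R2.
R3 ← R3 − 18·R2.
R4 ← R4 + 6·R2.
R3 ← R3 / (23).
R1 ← R1 + 9/2·R3.
R2 ← R2 + 1·R3.
R4 ← R4 + 4·R3.
R4 ← R4 / (291/23).
R1 ← R1 + 9/23·R4.
R2 ← R2 + 2/23·R4.
R3 ← R3 + 48/23·R4.
Reading off the reduced rows gives u = 3/2, v = -2/5, w = 3, s = -9/5.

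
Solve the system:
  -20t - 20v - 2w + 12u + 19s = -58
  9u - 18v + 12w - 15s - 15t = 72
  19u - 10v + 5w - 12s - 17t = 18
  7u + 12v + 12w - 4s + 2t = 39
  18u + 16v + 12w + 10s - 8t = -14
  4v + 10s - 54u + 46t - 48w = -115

no solution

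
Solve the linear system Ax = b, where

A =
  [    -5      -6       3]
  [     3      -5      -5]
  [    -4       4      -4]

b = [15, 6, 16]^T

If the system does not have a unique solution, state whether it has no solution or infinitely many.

x_1 = -3, x_2 = -1, x_3 = -2

Row-reduce the augmented matrix:
R1 ← R1 / (-5).
R2 ← R2 − 3·R1.
R3 ← R3 + 4·R1.
R2 ← R2 / (-43/5).
R1 ← R1 − 6/5·R2.
R3 ← R3 − 44/5·R2.
R3 ← R3 / (-416/43).
R1 ← R1 + 45/43·R3.
R2 ← R2 − 16/43·R3.
Reading off the reduced rows gives x_1 = -3, x_2 = -1, x_3 = -2.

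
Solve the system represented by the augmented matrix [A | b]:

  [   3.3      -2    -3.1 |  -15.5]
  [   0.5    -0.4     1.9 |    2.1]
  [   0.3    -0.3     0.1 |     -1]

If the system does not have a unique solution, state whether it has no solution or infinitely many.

Row-reduce the augmented matrix:
R1 ← R1 / (33/10).
R2 ← R2 − 1/2·R1.
R3 ← R3 − 3/10·R1.
R2 ← R2 / (-16/165).
R1 ← R1 + 20/33·R2.
R3 ← R3 + 13/110·R2.
R3 ← R3 / (-401/160).
R1 ← R1 + 63/4·R3.
R2 ← R2 + 391/16·R3.
Reading off the reduced rows gives x_1 = -1, x_2 = 3, x_3 = 2.

x_1 = -1, x_2 = 3, x_3 = 2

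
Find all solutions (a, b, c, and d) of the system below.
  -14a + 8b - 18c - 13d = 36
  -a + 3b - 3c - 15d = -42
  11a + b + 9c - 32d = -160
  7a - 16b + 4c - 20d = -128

no solution

Row-reduce:
R1 ← R1 / (-14).
R2 ← R2 + 1·R1.
R3 ← R3 − 11·R1.
R4 ← R4 − 7·R1.
R2 ← R2 / (17/7).
R1 ← R1 + 4/7·R2.
R3 ← R3 − 51/7·R2.
R4 ← R4 + 12·R2.
Swap R3 and R4.
R3 ← R3 / (-229/17).
R1 ← R1 − 15/17·R3.
R2 ← R2 + 12/17·R3.
Row 4 reduces to 0 = 2, a contradiction. The system is inconsistent.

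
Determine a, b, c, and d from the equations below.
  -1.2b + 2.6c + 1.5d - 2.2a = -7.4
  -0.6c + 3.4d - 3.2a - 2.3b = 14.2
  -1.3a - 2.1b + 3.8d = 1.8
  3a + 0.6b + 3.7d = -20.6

a = -4, b = -2, c = -6, d = -2

Row-reduce the augmented matrix:
R1 ← R1 / (-11/5).
R2 ← R2 + 16/5·R1.
R3 ← R3 + 13/10·R1.
R4 ← R4 − 3·R1.
R2 ← R2 / (-61/110).
R1 ← R1 − 6/11·R2.
R3 ← R3 + 153/110·R2.
R4 ← R4 + 57/55·R2.
R3 ← R3 / (5767/610).
R1 ← R1 + 335/61·R3.
R2 ← R2 − 482/61·R3.
R4 ← R4 − 3579/305·R3.
R4 ← R4 / (210199/57670).
R1 ← R1 − 2503/5767·R4.
R2 ← R2 + 11985/5767·R4.
R3 ← R3 + 173/11534·R4.
Reading off the reduced rows gives a = -4, b = -2, c = -6, d = -2.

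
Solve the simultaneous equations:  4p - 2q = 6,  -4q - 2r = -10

infinitely many solutions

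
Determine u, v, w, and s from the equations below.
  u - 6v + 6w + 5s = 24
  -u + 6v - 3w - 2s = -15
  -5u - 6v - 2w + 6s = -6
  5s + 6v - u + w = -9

Row-reduce the augmented matrix:
R2 ← R2 + 1·R1.
R3 ← R3 + 5·R1.
R4 ← R4 + 1·R1.
Swap R2 and R3.
R2 ← R2 / (-36).
R1 ← R1 + 6·R2.
R3 ← R3 / (3).
R1 ← R1 − 4/3·R3.
R2 ← R2 + 7/9·R3.
R4 ← R4 − 7·R3.
R4 ← R4 / (3).
R1 ← R1 + 3/2·R4.
R2 ← R2 + 1/12·R4.
R3 ← R3 − 1·R4.
Reading off the reduced rows gives u = -2, v = -1, w = 5, s = -2.

u = -2, v = -1, w = 5, s = -2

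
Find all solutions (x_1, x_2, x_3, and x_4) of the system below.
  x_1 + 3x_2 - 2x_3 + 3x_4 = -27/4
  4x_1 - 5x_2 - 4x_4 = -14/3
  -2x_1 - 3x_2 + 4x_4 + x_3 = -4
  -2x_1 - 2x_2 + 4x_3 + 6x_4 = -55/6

Row-reduce the augmented matrix:
R2 ← R2 − 4·R1.
R3 ← R3 + 2·R1.
R4 ← R4 + 2·R1.
R2 ← R2 / (-17).
R1 ← R1 − 3·R2.
R3 ← R3 − 3·R2.
R4 ← R4 − 4·R2.
R3 ← R3 / (-27/17).
R1 ← R1 + 10/17·R3.
R2 ← R2 + 8/17·R3.
R4 ← R4 − 32/17·R3.
R4 ← R4 / (452/27).
R1 ← R1 + 67/27·R4.
R2 ← R2 + 32/27·R4.
R3 ← R3 + 122/27·R4.
Reading off the reduced rows gives x_1 = -11/4, x_2 = 1/3, x_3 = -1/2, x_4 = -2.

x_1 = -11/4, x_2 = 1/3, x_3 = -1/2, x_4 = -2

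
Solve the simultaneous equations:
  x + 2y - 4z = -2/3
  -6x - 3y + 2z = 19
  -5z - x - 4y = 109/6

x = -8/3, y = -2, z = -3/2

Row-reduce the augmented matrix:
R2 ← R2 + 6·R1.
R3 ← R3 + 1·R1.
R2 ← R2 / (9).
R1 ← R1 − 2·R2.
R3 ← R3 + 2·R2.
R3 ← R3 / (-125/9).
R1 ← R1 − 8/9·R3.
R2 ← R2 + 22/9·R3.
Reading off the reduced rows gives x = -8/3, y = -2, z = -3/2.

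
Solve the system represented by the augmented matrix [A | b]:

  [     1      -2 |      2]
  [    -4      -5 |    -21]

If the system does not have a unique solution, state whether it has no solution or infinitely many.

From equation 1: x_1 = 2 + 2·x_2.
Substitute into equation 2 and solve: x_2 = 1.
Then x_1 = 4.

x_1 = 4, x_2 = 1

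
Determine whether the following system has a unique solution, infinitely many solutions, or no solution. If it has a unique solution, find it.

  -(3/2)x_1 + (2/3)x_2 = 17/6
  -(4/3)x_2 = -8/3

x_1 = -1, x_2 = 2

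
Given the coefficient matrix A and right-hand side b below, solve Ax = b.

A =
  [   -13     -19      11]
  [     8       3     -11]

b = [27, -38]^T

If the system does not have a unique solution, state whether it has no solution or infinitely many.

infinitely many solutions

Row-reduce:
R1 ← R1 / (-13).
R2 ← R2 − 8·R1.
R2 ← R2 / (-113/13).
R1 ← R1 − 19/13·R2.
Rank is 2 with 3 unknowns, leaving x_3 free.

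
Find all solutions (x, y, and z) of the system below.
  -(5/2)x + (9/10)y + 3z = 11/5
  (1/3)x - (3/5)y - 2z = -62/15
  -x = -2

infinitely many solutions

Row-reduce:
R1 ← R1 / (-5/2).
R2 ← R2 − 1/3·R1.
R3 ← R3 + 1·R1.
R2 ← R2 / (-12/25).
R1 ← R1 + 9/25·R2.
R3 ← R3 + 9/25·R2.
Rank is 2 with 3 unknowns, leaving z free.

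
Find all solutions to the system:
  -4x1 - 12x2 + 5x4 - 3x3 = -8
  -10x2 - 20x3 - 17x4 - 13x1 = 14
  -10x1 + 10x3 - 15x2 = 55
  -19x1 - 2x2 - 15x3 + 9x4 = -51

Row-reduce the augmented matrix:
R1 ← R1 / (-4).
R2 ← R2 + 13·R1.
R3 ← R3 + 10·R1.
R4 ← R4 + 19·R1.
R2 ← R2 / (29).
R1 ← R1 − 3·R2.
R3 ← R3 − 15·R2.
R4 ← R4 − 55·R2.
R3 ← R3 / (2645/116).
R1 ← R1 − 105/58·R3.
R2 ← R2 + 41/116·R3.
R4 ← R4 − 542/29·R3.
R4 ← R4 / (23519/529).
R1 ← R1 − 961/529·R4.
R2 ← R2 + 568/529·R4.
R3 ← R3 − 109/529·R4.
Reading off the reduced rows gives x1 = -1, x2 = -1, x3 = 3, x4 = -3.

x1 = -1, x2 = -1, x3 = 3, x4 = -3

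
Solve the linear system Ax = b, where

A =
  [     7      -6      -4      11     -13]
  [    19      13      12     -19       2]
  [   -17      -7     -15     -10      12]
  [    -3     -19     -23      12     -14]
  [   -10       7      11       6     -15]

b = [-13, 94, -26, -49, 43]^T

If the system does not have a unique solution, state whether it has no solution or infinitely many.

no solution

Row-reduce:
R1 ← R1 / (7).
R2 ← R2 − 19·R1.
R3 ← R3 + 17·R1.
R4 ← R4 + 3·R1.
R5 ← R5 + 10·R1.
R2 ← R2 / (205/7).
R1 ← R1 + 6/7·R2.
R3 ← R3 + 151/7·R2.
R4 ← R4 + 151/7·R2.
R5 ← R5 + 11/7·R2.
R3 ← R3 / (-323/41).
R1 ← R1 − 4/41·R3.
R2 ← R2 − 32/41·R3.
R4 ← R4 + 323/41·R3.
R5 ← R5 − 267/41·R3.
Swap R4 and R5.
R4 ← R4 / (1021/323).
R1 ← R1 + 157/1615·R4.
R2 ← R2 + 5778/1615·R4.
R3 ← R3 − 3951/1615·R4.
Row 5 reduces to 0 = 3, a contradiction. The system is inconsistent.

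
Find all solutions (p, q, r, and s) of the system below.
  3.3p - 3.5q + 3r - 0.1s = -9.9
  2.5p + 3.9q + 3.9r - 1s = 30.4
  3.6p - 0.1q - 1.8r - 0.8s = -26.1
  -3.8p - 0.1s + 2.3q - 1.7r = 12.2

p = -3, q = 5, r = 6, s = 5

Row-reduce the augmented matrix:
R1 ← R1 / (33/10).
R2 ← R2 − 5/2·R1.
R3 ← R3 − 18/5·R1.
R4 ← R4 + 19/5·R1.
R2 ← R2 / (1081/165).
R1 ← R1 + 35/33·R2.
R3 ← R3 − 409/110·R2.
R4 ← R4 + 571/330·R2.
R3 ← R3 / (-129639/21620).
R1 ← R1 − 2535/2162·R3.
R2 ← R2 − 537/2162·R3.
R4 ← R4 − 9445/4324·R3.
R4 ← R4 / (-112323/216065).
R1 ← R1 + 9181/43213·R4.
R2 ← R2 + 6394/43213·R4.
R3 ← R3 − 1199/43213·R4.
Reading off the reduced rows gives p = -3, q = 5, r = 6, s = 5.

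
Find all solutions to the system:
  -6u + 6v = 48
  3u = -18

u = -6, v = 2

Row-reduce the augmented matrix:
R1 ← R1 / (-6).
R2 ← R2 − 3·R1.
R2 ← R2 / (3).
R1 ← R1 + 1·R2.
Reading off the reduced rows gives u = -6, v = 2.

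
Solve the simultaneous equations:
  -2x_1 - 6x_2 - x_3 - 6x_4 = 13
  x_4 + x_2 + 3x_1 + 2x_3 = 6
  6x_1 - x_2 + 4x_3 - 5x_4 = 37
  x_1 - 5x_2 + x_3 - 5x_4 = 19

Row-reduce:
R1 ← R1 / (-2).
R2 ← R2 − 3·R1.
R3 ← R3 − 6·R1.
R4 ← R4 − 1·R1.
R2 ← R2 / (-8).
R1 ← R1 − 3·R2.
R3 ← R3 + 19·R2.
R4 ← R4 + 8·R2.
R3 ← R3 / (-3/16).
R1 ← R1 − 11/16·R3.
R2 ← R2 + 1/16·R3.
Rank is 3 with 4 unknowns, leaving x_4 free.

infinitely many solutions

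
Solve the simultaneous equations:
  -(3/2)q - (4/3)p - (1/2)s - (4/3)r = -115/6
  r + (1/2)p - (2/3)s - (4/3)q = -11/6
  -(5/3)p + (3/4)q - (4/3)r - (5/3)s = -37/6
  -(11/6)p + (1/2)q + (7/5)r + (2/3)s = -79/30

Row-reduce the augmented matrix:
R1 ← R1 / (-4/3).
R2 ← R2 − 1/2·R1.
R3 ← R3 + 5/3·R1.
R4 ← R4 + 11/6·R1.
R2 ← R2 / (-91/48).
R1 ← R1 − 9/8·R2.
R3 ← R3 − 21/8·R2.
R4 ← R4 − 41/16·R2.
R3 ← R3 / (40/39).
R1 ← R1 − 118/91·R3.
R2 ← R2 + 24/91·R3.
R4 ← R4 − 5336/1365·R3.
R4 ← R4 / (18223/2100).
R1 ← R1 − 1501/560·R4.
R2 ← R2 + 17/140·R4.
R3 ← R3 + 347/160·R4.
Reading off the reduced rows gives p = 5, q = 6, r = 3, s = -1.

p = 5, q = 6, r = 3, s = -1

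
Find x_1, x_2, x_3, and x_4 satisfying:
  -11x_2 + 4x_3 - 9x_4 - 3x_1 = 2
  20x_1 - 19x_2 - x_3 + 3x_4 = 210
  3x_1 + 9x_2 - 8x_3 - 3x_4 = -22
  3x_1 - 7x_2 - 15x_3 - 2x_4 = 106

Row-reduce the augmented matrix:
R1 ← R1 / (-3).
R2 ← R2 − 20·R1.
R3 ← R3 − 3·R1.
R4 ← R4 − 3·R1.
R2 ← R2 / (-277/3).
R1 ← R1 − 11/3·R2.
R3 ← R3 + 2·R2.
R4 ← R4 + 18·R2.
R3 ← R3 / (-1262/277).
R1 ← R1 + 87/277·R3.
R2 ← R2 + 77/277·R3.
R4 ← R4 + 4433/277·R3.
R4 ← R4 / (23932/631).
R1 ← R1 − 933/631·R4.
R2 ← R2 − 804/631·R4.
R3 ← R3 − 1491/631·R4.
Reading off the reduced rows gives x_1 = 4, x_2 = -6, x_3 = -4, x_4 = 4.

x_1 = 4, x_2 = -6, x_3 = -4, x_4 = 4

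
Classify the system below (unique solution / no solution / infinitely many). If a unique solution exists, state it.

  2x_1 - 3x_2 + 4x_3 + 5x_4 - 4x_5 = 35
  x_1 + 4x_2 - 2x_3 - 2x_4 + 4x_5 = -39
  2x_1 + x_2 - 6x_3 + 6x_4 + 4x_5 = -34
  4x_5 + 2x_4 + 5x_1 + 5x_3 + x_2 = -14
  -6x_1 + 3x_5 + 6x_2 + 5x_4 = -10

Row-reduce the augmented matrix:
R1 ← R1 / (2).
R2 ← R2 − 1·R1.
R3 ← R3 − 2·R1.
R4 ← R4 − 5·R1.
R5 ← R5 + 6·R1.
R2 ← R2 / (11/2).
R1 ← R1 + 3/2·R2.
R3 ← R3 − 4·R2.
R4 ← R4 − 17/2·R2.
R5 ← R5 + 3·R2.
R3 ← R3 / (-78/11).
R1 ← R1 − 10/11·R3.
R2 ← R2 + 8/11·R3.
R4 ← R4 − 13/11·R3.
R5 ← R5 − 108/11·R3.
R4 ← R4 / (-17/6).
R1 ← R1 − 71/39·R4.
R2 ← R2 + 49/39·R4.
R3 ← R3 + 47/78·R4.
R5 ← R5 − 305/13·R4.
R5 ← R5 / (739/17).
R1 ← R1 − 60/17·R5.
R2 ← R2 + 28/17·R5.
R3 ← R3 + 28/17·R5.
R4 ← R4 + 32/17·R5.
Reading off the reduced rows gives x_1 = -3, x_2 = -4, x_3 = 3, x_4 = 1, x_5 = -3.

x_1 = -3, x_2 = -4, x_3 = 3, x_4 = 1, x_5 = -3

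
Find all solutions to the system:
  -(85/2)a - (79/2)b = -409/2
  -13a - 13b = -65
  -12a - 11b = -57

Row-reduce:
R1 ← R1 / (-85/2).
R2 ← R2 + 13·R1.
R3 ← R3 + 12·R1.
R2 ← R2 / (-78/85).
R1 ← R1 − 79/85·R2.
R3 ← R3 − 13/85·R2.
Row 3 reduces to 0 = 1/3, a contradiction. The system is inconsistent.

no solution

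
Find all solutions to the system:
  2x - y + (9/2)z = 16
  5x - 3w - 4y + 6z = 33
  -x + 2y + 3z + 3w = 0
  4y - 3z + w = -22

no solution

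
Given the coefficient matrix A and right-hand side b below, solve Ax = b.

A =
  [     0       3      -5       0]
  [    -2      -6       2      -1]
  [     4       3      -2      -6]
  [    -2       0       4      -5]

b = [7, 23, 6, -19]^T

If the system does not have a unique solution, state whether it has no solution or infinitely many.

x_1 = 2, x_2 = -6, x_3 = -5, x_4 = -1

Row-reduce the augmented matrix:
Swap R1 and R2.
R1 ← R1 / (-2).
R3 ← R3 − 4·R1.
R4 ← R4 + 2·R1.
R2 ← R2 / (3).
R1 ← R1 − 3·R2.
R3 ← R3 + 9·R2.
R4 ← R4 − 6·R2.
R3 ← R3 / (-13).
R1 ← R1 − 4·R3.
R2 ← R2 + 5/3·R3.
R4 ← R4 − 12·R3.
R4 ← R4 / (-148/13).
R1 ← R1 + 51/26·R4.
R2 ← R2 − 40/39·R4.
R3 ← R3 − 8/13·R4.
Reading off the reduced rows gives x_1 = 2, x_2 = -6, x_3 = -5, x_4 = -1.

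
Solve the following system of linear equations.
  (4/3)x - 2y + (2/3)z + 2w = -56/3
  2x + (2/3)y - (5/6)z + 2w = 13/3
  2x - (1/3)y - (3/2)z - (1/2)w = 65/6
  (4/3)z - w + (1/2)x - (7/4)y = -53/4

x = 1, y = 5, z = -6, w = -3

Row-reduce the augmented matrix:
R1 ← R1 / (4/3).
R2 ← R2 − 2·R1.
R3 ← R3 − 2·R1.
R4 ← R4 − 1/2·R1.
R2 ← R2 / (11/3).
R1 ← R1 + 3/2·R2.
R3 ← R3 − 8/3·R2.
R4 ← R4 + 1·R2.
R3 ← R3 / (-7/6).
R1 ← R1 + 1/4·R3.
R2 ← R2 + 1/2·R3.
R4 ← R4 − 7/12·R3.
R4 ← R4 / (-75/22).
R1 ← R1 − 519/308·R4.
R2 ← R2 − 141/154·R4.
R3 ← R3 − 183/77·R4.
Reading off the reduced rows gives x = 1, y = 5, z = -6, w = -3.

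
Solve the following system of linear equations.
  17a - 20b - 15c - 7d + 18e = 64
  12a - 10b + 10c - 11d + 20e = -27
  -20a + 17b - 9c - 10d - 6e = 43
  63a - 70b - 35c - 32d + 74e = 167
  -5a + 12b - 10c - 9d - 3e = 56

no solution

Row-reduce:
R1 ← R1 / (17).
R2 ← R2 − 12·R1.
R3 ← R3 + 20·R1.
R4 ← R4 − 63·R1.
R5 ← R5 + 5·R1.
R2 ← R2 / (70/17).
R1 ← R1 + 20/17·R2.
R3 ← R3 + 111/17·R2.
R4 ← R4 − 70/17·R2.
R5 ← R5 − 104/17·R2.
R3 ← R3 / (6).
R1 ← R1 − 5·R3.
R2 ← R2 − 5·R3.
R5 ← R5 + 45·R3.
Swap R4 and R5.
R4 ← R4 / (-29523/140).
R1 ← R1 − 1769/84·R4.
R2 ← R2 − 9127/420·R4.
R3 ← R3 + 1949/420·R4.
Row 5 reduces to 0 = 2, a contradiction. The system is inconsistent.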